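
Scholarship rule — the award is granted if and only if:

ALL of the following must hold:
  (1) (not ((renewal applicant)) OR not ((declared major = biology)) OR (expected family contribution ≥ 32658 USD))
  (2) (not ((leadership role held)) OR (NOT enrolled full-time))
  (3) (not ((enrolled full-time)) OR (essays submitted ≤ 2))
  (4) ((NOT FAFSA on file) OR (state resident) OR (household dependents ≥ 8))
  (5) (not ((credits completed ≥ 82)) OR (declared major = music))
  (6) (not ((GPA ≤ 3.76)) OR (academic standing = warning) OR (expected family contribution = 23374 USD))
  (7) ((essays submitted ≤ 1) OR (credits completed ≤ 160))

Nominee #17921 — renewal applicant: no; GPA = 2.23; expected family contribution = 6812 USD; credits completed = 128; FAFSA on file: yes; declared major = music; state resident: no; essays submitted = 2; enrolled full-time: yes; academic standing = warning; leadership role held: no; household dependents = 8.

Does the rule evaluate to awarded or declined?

Awarded

Atomic conditions:
  renewal applicant: no → false
  declared major = biology: music == biology is false
  expected family contribution ≥ 32658 USD: 6812 ≥ 32658 is false
  leadership role held: no → false
  NOT enrolled full-time: yes → false
  enrolled full-time: yes → true
  essays submitted ≤ 2: 2 ≤ 2 is true
  NOT FAFSA on file: yes → false
  state resident: no → false
  household dependents ≥ 8: 8 ≥ 8 is true
  credits completed ≥ 82: 128 ≥ 82 is true
  declared major = music: music == music is true
  GPA ≤ 3.76: 2.23 ≤ 3.76 is true
  academic standing = warning: warning == warning is true
  expected family contribution = 23374 USD: 6812 == 23374 is false
  essays submitted ≤ 1: 2 ≤ 1 is false
  credits completed ≤ 160: 128 ≤ 160 is true
Combine:
[1.1] NOT false = true
[1.2] NOT false = true
[1] true OR true OR false = true
[2.1] NOT false = true
[2] true OR false = true
[3.1] NOT true = false
[3] false OR true = true
[4] false OR false OR true = true
[5.1] NOT true = false
[5] false OR true = true
[6.1] NOT true = false
[6] false OR true OR false = true
[7] false OR true = true
[root] true AND true AND true AND true AND true AND true AND true = true
Overall: true → awarded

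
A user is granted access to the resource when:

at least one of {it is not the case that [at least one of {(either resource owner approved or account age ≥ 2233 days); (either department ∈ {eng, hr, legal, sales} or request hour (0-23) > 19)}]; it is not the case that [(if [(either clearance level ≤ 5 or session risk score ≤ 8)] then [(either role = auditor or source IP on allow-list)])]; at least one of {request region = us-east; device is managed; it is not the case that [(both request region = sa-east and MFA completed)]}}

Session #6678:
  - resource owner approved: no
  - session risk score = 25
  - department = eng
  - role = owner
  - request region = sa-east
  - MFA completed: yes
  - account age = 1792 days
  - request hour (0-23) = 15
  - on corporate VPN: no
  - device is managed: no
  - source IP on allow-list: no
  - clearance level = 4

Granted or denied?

Atomic conditions:
  resource owner approved: no → false
  account age ≥ 2233 days: 1792 ≥ 2233 is false
  department ∈ {eng, hr, legal, sales}: eng is in the set → true
  request hour (0-23) > 19: 15 > 19 is false
  clearance level ≤ 5: 4 ≤ 5 is true
  session risk score ≤ 8: 25 ≤ 8 is false
  role = auditor: owner == auditor is false
  source IP on allow-list: no → false
  request region = us-east: sa-east == us-east is false
  device is managed: no → false
  request region = sa-east: sa-east == sa-east is true
  MFA completed: yes → true
Combine:
[1.1.1] false OR false = false
[1.1.2] true OR false = true
[1.1] false OR true = true
[1] NOT true = false
[2.1.1] true OR false = true
[2.1.2] false OR false = false
[2.1] true → false = false
[2] NOT false = true
[3.3.1] true AND true = true
[3.3] NOT true = false
[3] false OR false OR false = false
[root] false OR true OR false = true
Overall: true → granted

Granted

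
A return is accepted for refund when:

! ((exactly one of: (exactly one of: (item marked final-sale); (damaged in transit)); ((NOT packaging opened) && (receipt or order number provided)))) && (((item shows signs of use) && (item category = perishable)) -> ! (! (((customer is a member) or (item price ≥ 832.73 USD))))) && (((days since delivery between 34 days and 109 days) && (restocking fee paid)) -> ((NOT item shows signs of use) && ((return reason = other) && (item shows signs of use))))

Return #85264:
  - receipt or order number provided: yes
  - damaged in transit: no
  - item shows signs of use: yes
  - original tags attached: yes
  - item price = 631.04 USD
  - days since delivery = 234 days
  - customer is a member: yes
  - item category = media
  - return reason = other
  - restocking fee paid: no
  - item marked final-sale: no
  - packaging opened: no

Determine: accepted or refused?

Atomic conditions:
  item marked final-sale: no → false
  damaged in transit: no → false
  NOT packaging opened: no → true
  receipt or order number provided: yes → true
  item shows signs of use: yes → true
  item category = perishable: media == perishable is false
  customer is a member: yes → true
  item price ≥ 832.73 USD: 631.04 ≥ 832.73 is false
  days since delivery between 34 days and 109 days: 234 in [34, 109] is false
  restocking fee paid: no → false
  NOT item shows signs of use: yes → false
  return reason = other: other == other is true
Combine:
[1.1.1] exactly-one(false, false) = false
[1.1.2] true AND true = true
[1.1] exactly-one(false, true) = true
[1] NOT true = false
[2.1] true AND false = false
[2.2.1.1] true OR false = true
[2.2.1] NOT true = false
[2.2] NOT false = true
[2] false → true (antecedent false ⇒ implication holds) = true
[3.1] false AND false = false
[3.2.2] true AND true = true
[3.2] false AND true = false
[3] false → false (antecedent false ⇒ implication holds) = true
[root] false AND true AND true = false
Overall: false → refused

Refused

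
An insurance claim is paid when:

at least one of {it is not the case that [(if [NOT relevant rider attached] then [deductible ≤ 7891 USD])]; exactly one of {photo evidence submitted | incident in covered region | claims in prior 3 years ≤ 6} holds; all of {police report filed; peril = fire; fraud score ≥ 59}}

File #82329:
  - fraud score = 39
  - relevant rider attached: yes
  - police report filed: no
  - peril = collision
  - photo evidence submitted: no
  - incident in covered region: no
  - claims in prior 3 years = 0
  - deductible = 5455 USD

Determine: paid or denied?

Atomic conditions:
  NOT relevant rider attached: yes → false
  deductible ≤ 7891 USD: 5455 ≤ 7891 is true
  photo evidence submitted: no → false
  incident in covered region: no → false
  claims in prior 3 years ≤ 6: 0 ≤ 6 is true
  police report filed: no → false
  peril = fire: collision == fire is false
  fraud score ≥ 59: 39 ≥ 59 is false
Combine:
[1.1] false → true (antecedent false ⇒ implication holds) = true
[1] NOT true = false
[2] exactly-one(false, false, true) = true
[3] false AND false AND false = false
[root] false OR true OR false = true
Overall: true → paid

Paid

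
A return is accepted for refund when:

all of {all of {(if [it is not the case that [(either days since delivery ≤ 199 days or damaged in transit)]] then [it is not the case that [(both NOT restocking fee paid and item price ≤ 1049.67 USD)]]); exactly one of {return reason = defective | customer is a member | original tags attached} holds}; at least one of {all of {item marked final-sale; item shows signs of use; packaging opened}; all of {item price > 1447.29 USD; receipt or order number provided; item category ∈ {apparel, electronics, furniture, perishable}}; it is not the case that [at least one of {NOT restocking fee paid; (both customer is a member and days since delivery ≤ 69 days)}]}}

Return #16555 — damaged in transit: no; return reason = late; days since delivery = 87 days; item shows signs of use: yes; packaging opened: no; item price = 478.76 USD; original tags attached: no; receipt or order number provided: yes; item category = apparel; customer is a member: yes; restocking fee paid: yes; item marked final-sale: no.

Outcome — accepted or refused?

Atomic conditions:
  days since delivery ≤ 199 days: 87 ≤ 199 is true
  damaged in transit: no → false
  NOT restocking fee paid: yes → false
  item price ≤ 1049.67 USD: 478.76 ≤ 1049.67 is true
  return reason = defective: late == defective is false
  customer is a member: yes → true
  original tags attached: no → false
  item marked final-sale: no → false
  item shows signs of use: yes → true
  packaging opened: no → false
  item price > 1447.29 USD: 478.76 > 1447.29 is false
  receipt or order number provided: yes → true
  item category ∈ {apparel, electronics, furniture, perishable}: apparel is in the set → true
  days since delivery ≤ 69 days: 87 ≤ 69 is false
Combine:
[1.1.1.1] true OR false = true
[1.1.1] NOT true = false
[1.1.2.1] false AND true = false
[1.1.2] NOT false = true
[1.1] false → true (antecedent false ⇒ implication holds) = true
[1.2] exactly-one(false, true, false) = true
[1] true AND true = true
[2.1] false AND true AND false = false
[2.2] false AND true AND true = false
[2.3.1.2] true AND false = false
[2.3.1] false OR false = false
[2.3] NOT false = true
[2] false OR false OR true = true
[root] true AND true = true
Overall: true → accepted

Accepted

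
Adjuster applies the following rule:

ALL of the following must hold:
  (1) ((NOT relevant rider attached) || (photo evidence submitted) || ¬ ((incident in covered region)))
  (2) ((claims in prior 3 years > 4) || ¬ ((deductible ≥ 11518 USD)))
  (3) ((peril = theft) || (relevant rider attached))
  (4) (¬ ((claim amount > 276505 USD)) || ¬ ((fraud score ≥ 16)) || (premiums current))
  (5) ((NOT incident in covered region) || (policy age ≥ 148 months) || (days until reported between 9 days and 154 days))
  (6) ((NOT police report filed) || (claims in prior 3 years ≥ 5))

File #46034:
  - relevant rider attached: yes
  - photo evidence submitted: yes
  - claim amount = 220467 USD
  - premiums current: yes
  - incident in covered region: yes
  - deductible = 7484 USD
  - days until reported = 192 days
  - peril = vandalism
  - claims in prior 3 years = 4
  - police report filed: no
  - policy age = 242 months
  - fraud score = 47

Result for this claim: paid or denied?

Paid

Atomic conditions:
  NOT relevant rider attached: yes → false
  photo evidence submitted: yes → true
  incident in covered region: yes → true
  claims in prior 3 years > 4: 4 > 4 is false
  deductible ≥ 11518 USD: 7484 ≥ 11518 is false
  peril = theft: vandalism == theft is false
  relevant rider attached: yes → true
  claim amount > 276505 USD: 220467 > 276505 is false
  fraud score ≥ 16: 47 ≥ 16 is true
  premiums current: yes → true
  NOT incident in covered region: yes → false
  policy age ≥ 148 months: 242 ≥ 148 is true
  days until reported between 9 days and 154 days: 192 in [9, 154] is false
  NOT police report filed: no → true
  claims in prior 3 years ≥ 5: 4 ≥ 5 is false
Combine:
[1.3] NOT true = false
[1] false OR true OR false = true
[2.2] NOT false = true
[2] false OR true = true
[3] false OR true = true
[4.1] NOT false = true
[4.2] NOT true = false
[4] true OR false OR true = true
[5] false OR true OR false = true
[6] true OR false = true
[root] true AND true AND true AND true AND true AND true = true
Overall: true → paid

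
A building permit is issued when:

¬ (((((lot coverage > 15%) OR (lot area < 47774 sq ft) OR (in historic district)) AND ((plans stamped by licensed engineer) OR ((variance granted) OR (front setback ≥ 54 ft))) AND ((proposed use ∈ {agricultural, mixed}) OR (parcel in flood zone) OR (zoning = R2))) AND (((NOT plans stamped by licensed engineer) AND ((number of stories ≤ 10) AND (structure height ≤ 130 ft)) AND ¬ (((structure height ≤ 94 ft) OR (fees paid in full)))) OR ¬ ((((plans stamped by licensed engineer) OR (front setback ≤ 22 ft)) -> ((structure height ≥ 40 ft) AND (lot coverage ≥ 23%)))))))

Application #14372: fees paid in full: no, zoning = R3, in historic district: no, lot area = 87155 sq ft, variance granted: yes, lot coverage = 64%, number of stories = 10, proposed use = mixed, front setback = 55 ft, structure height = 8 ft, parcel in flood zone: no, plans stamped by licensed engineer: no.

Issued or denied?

Issued

Atomic conditions:
  lot coverage > 15%: 64 > 15 is true
  lot area < 47774 sq ft: 87155 < 47774 is false
  in historic district: no → false
  plans stamped by licensed engineer: no → false
  variance granted: yes → true
  front setback ≥ 54 ft: 55 ≥ 54 is true
  proposed use ∈ {agricultural, mixed}: mixed is in the set → true
  parcel in flood zone: no → false
  zoning = R2: R3 == R2 is false
  NOT plans stamped by licensed engineer: no → true
  number of stories ≤ 10: 10 ≤ 10 is true
  structure height ≤ 130 ft: 8 ≤ 130 is true
  structure height ≤ 94 ft: 8 ≤ 94 is true
  fees paid in full: no → false
  front setback ≤ 22 ft: 55 ≤ 22 is false
  structure height ≥ 40 ft: 8 ≥ 40 is false
  lot coverage ≥ 23%: 64 ≥ 23 is true
Combine:
[1.1.1] true OR false OR false = true
[1.1.2.2] true OR true = true
[1.1.2] false OR true = true
[1.1.3] true OR false OR false = true
[1.1] true AND true AND true = true
[1.2.1.2] true AND true = true
[1.2.1.3.1] true OR false = true
[1.2.1.3] NOT true = false
[1.2.1] true AND true AND false = false
[1.2.2.1.1] false OR false = false
[1.2.2.1.2] false AND true = false
[1.2.2.1] false → false (antecedent false ⇒ implication holds) = true
[1.2.2] NOT true = false
[1.2] false OR false = false
[1] true AND false = false
[root] NOT false = true
Overall: true → issued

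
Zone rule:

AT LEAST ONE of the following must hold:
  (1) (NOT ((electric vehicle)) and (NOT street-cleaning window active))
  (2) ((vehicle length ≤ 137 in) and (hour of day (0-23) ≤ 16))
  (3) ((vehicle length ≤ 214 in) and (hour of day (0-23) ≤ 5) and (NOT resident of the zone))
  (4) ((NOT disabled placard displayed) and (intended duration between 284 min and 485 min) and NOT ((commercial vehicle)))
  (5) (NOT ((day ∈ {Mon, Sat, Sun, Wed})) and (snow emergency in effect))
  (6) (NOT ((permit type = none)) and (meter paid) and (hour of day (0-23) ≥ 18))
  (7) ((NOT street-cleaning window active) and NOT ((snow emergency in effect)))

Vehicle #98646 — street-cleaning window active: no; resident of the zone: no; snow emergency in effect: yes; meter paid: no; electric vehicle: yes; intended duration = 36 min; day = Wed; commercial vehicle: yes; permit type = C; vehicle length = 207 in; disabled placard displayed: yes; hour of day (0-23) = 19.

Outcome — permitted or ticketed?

Ticketed

Atomic conditions:
  electric vehicle: yes → true
  NOT street-cleaning window active: no → true
  vehicle length ≤ 137 in: 207 ≤ 137 is false
  hour of day (0-23) ≤ 16: 19 ≤ 16 is false
  vehicle length ≤ 214 in: 207 ≤ 214 is true
  hour of day (0-23) ≤ 5: 19 ≤ 5 is false
  NOT resident of the zone: no → true
  NOT disabled placard displayed: yes → false
  intended duration between 284 min and 485 min: 36 in [284, 485] is false
  commercial vehicle: yes → true
  day ∈ {Mon, Sat, Sun, Wed}: Wed is in the set → true
  snow emergency in effect: yes → true
  permit type = none: C == none is false
  meter paid: no → false
  hour of day (0-23) ≥ 18: 19 ≥ 18 is true
Combine:
[1.1] NOT true = false
[1] false AND true = false
[2] false AND false = false
[3] true AND false AND true = false
[4.3] NOT true = false
[4] false AND false AND false = false
[5.1] NOT true = false
[5] false AND true = false
[6.1] NOT false = true
[6] true AND false AND true = false
[7.2] NOT true = false
[7] true AND false = false
[root] false OR false OR false OR false OR false OR false OR false = false
Overall: false → ticketed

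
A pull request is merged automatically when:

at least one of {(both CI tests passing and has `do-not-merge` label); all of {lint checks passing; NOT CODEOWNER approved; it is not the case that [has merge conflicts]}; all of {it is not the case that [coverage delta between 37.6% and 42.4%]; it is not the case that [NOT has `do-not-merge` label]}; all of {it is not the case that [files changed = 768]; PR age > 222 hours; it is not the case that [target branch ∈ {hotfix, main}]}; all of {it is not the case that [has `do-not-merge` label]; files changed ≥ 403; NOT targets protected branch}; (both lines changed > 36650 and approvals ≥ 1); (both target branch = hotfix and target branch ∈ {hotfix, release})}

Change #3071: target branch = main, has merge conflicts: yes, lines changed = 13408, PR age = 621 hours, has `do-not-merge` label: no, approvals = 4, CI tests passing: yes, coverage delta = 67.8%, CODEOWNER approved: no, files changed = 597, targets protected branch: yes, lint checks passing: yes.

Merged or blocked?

Blocked

Atomic conditions:
  CI tests passing: yes → true
  has `do-not-merge` label: no → false
  lint checks passing: yes → true
  NOT CODEOWNER approved: no → true
  has merge conflicts: yes → true
  coverage delta between 37.6% and 42.4%: 67.8 in [37.6, 42.4] is false
  NOT has `do-not-merge` label: no → true
  files changed = 768: 597 == 768 is false
  PR age > 222 hours: 621 > 222 is true
  target branch ∈ {hotfix, main}: main is in the set → true
  files changed ≥ 403: 597 ≥ 403 is true
  NOT targets protected branch: yes → false
  lines changed > 36650: 13408 > 36650 is false
  approvals ≥ 1: 4 ≥ 1 is true
  target branch = hotfix: main == hotfix is false
  target branch ∈ {hotfix, release}: main is not in the set → false
Combine:
[1] true AND false = false
[2.3] NOT true = false
[2] true AND true AND false = false
[3.1] NOT false = true
[3.2] NOT true = false
[3] true AND false = false
[4.1] NOT false = true
[4.3] NOT true = false
[4] true AND true AND false = false
[5.1] NOT false = true
[5] true AND true AND false = false
[6] false AND true = false
[7] false AND false = false
[root] false OR false OR false OR false OR false OR false OR false = false
Overall: false → blocked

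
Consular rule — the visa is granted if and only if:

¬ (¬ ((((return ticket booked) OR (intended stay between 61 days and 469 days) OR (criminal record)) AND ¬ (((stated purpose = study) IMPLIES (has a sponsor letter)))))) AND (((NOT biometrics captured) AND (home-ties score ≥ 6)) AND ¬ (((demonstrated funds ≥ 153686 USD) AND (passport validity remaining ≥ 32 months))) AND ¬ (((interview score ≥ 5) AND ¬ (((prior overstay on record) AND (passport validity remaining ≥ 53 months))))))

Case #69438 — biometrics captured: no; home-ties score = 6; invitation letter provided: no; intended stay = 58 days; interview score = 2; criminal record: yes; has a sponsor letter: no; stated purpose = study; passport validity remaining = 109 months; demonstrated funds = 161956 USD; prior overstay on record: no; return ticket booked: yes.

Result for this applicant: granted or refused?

Atomic conditions:
  return ticket booked: yes → true
  intended stay between 61 days and 469 days: 58 in [61, 469] is false
  criminal record: yes → true
  stated purpose = study: study == study is true
  has a sponsor letter: no → false
  NOT biometrics captured: no → true
  home-ties score ≥ 6: 6 ≥ 6 is true
  demonstrated funds ≥ 153686 USD: 161956 ≥ 153686 is true
  passport validity remaining ≥ 32 months: 109 ≥ 32 is true
  interview score ≥ 5: 2 ≥ 5 is false
  prior overstay on record: no → false
  passport validity remaining ≥ 53 months: 109 ≥ 53 is true
Combine:
[1.1.1.1] true OR false OR true = true
[1.1.1.2.1] true → false = false
[1.1.1.2] NOT false = true
[1.1.1] true AND true = true
[1.1] NOT true = false
[1] NOT false = true
[2.1] true AND true = true
[2.2.1] true AND true = true
[2.2] NOT true = false
[2.3.1.2.1] false AND true = false
[2.3.1.2] NOT false = true
[2.3.1] false AND true = false
[2.3] NOT false = true
[2] true AND false AND true = false
[root] true AND false = false
Overall: false → refused

Refused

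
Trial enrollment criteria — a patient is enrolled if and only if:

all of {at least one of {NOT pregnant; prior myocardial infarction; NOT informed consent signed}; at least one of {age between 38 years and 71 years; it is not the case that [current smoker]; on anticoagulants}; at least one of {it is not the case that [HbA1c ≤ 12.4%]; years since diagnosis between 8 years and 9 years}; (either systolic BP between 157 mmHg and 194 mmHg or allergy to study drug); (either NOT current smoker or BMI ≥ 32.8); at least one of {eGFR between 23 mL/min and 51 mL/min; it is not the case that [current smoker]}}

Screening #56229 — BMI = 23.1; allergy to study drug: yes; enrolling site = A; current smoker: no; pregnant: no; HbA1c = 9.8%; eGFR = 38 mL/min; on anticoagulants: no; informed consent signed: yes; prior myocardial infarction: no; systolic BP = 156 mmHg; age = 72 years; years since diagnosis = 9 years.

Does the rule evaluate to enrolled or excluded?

Enrolled

Atomic conditions:
  NOT pregnant: no → true
  prior myocardial infarction: no → false
  NOT informed consent signed: yes → false
  age between 38 years and 71 years: 72 in [38, 71] is false
  current smoker: no → false
  on anticoagulants: no → false
  HbA1c ≤ 12.4%: 9.8 ≤ 12.4 is true
  years since diagnosis between 8 years and 9 years: 9 in [8, 9] is true
  systolic BP between 157 mmHg and 194 mmHg: 156 in [157, 194] is false
  allergy to study drug: yes → true
  NOT current smoker: no → true
  BMI ≥ 32.8: 23.1 ≥ 32.8 is false
  eGFR between 23 mL/min and 51 mL/min: 38 in [23, 51] is true
Combine:
[1] true OR false OR false = true
[2.2] NOT false = true
[2] false OR true OR false = true
[3.1] NOT true = false
[3] false OR true = true
[4] false OR true = true
[5] true OR false = true
[6.2] NOT false = true
[6] true OR true = true
[root] true AND true AND true AND true AND true AND true = true
Overall: true → enrolled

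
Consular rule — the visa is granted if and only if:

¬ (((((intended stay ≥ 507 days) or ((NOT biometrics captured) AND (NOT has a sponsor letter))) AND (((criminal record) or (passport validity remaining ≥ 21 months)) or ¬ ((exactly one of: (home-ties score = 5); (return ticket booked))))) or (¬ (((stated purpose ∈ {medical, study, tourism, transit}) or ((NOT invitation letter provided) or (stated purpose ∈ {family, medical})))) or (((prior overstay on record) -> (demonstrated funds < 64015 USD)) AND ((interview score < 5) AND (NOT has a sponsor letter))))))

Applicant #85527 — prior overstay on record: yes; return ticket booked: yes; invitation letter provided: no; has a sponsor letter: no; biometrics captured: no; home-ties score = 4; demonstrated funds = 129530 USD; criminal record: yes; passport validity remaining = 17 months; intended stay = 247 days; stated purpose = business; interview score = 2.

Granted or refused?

Atomic conditions:
  intended stay ≥ 507 days: 247 ≥ 507 is false
  NOT biometrics captured: no → true
  NOT has a sponsor letter: no → true
  criminal record: yes → true
  passport validity remaining ≥ 21 months: 17 ≥ 21 is false
  home-ties score = 5: 4 == 5 is false
  return ticket booked: yes → true
  stated purpose ∈ {medical, study, tourism, transit}: business is not in the set → false
  NOT invitation letter provided: no → true
  stated purpose ∈ {family, medical}: business is not in the set → false
  prior overstay on record: yes → true
  demonstrated funds < 64015 USD: 129530 < 64015 is false
  interview score < 5: 2 < 5 is true
Combine:
[1.1.1.2] true AND true = true
[1.1.1] false OR true = true
[1.1.2.1] true OR false = true
[1.1.2.2.1] exactly-one(false, true) = true
[1.1.2.2] NOT true = false
[1.1.2] true OR false = true
[1.1] true AND true = true
[1.2.1.1.2] true OR false = true
[1.2.1.1] false OR true = true
[1.2.1] NOT true = false
[1.2.2.1] true → false = false
[1.2.2.2] true AND true = true
[1.2.2] false AND true = false
[1.2] false OR false = false
[1] true OR false = true
[root] NOT true = false
Overall: false → refused

Refused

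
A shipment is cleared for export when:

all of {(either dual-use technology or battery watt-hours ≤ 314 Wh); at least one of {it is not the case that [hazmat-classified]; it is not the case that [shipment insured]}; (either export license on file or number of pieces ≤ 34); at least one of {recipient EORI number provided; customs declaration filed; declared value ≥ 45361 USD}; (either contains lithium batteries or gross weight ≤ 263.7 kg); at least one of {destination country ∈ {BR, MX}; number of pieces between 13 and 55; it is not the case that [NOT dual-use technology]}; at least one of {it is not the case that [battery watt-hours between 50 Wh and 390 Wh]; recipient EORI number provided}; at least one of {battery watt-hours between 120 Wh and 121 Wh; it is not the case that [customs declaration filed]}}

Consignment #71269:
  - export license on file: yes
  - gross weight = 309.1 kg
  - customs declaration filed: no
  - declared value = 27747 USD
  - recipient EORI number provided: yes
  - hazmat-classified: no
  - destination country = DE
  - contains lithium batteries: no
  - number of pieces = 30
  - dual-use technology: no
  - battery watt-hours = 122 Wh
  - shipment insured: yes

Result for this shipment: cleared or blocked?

Blocked

Atomic conditions:
  dual-use technology: no → false
  battery watt-hours ≤ 314 Wh: 122 ≤ 314 is true
  hazmat-classified: no → false
  shipment insured: yes → true
  export license on file: yes → true
  number of pieces ≤ 34: 30 ≤ 34 is true
  recipient EORI number provided: yes → true
  customs declaration filed: no → false
  declared value ≥ 45361 USD: 27747 ≥ 45361 is false
  contains lithium batteries: no → false
  gross weight ≤ 263.7 kg: 309.1 ≤ 263.7 is false
  destination country ∈ {BR, MX}: DE is not in the set → false
  number of pieces between 13 and 55: 30 in [13, 55] is true
  NOT dual-use technology: no → true
  battery watt-hours between 50 Wh and 390 Wh: 122 in [50, 390] is true
  battery watt-hours between 120 Wh and 121 Wh: 122 in [120, 121] is false
Combine:
[1] false OR true = true
[2.1] NOT false = true
[2.2] NOT true = false
[2] true OR false = true
[3] true OR true = true
[4] true OR false OR false = true
[5] false OR false = false
[6.3] NOT true = false
[6] false OR true OR false = true
[7.1] NOT true = false
[7] false OR true = true
[8.2] NOT false = true
[8] false OR true = true
[root] true AND true AND true AND true AND false AND true AND true AND true = false
Overall: false → blocked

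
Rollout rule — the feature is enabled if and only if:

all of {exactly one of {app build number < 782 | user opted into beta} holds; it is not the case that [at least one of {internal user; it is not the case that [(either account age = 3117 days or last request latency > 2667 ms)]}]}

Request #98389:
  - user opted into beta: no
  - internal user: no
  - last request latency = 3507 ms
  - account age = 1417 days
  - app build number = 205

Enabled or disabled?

Enabled

Atomic conditions:
  app build number < 782: 205 < 782 is true
  user opted into beta: no → false
  internal user: no → false
  account age = 3117 days: 1417 == 3117 is false
  last request latency > 2667 ms: 3507 > 2667 is true
Combine:
[1] exactly-one(true, false) = true
[2.1.2.1] false OR true = true
[2.1.2] NOT true = false
[2.1] false OR false = false
[2] NOT false = true
[root] true AND true = true
Overall: true → enabled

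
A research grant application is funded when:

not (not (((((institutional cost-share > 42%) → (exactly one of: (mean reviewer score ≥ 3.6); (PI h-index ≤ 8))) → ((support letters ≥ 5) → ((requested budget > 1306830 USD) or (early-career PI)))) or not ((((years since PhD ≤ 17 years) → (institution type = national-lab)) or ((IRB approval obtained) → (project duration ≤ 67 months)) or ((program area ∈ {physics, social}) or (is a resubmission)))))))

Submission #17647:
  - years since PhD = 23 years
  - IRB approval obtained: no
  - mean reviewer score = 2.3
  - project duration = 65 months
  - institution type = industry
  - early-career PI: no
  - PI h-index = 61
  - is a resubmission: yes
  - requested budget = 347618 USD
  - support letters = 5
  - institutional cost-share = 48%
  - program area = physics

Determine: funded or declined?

Atomic conditions:
  institutional cost-share > 42%: 48 > 42 is true
  mean reviewer score ≥ 3.6: 2.3 ≥ 3.6 is false
  PI h-index ≤ 8: 61 ≤ 8 is false
  support letters ≥ 5: 5 ≥ 5 is true
  requested budget > 1306830 USD: 347618 > 1306830 is false
  early-career PI: no → false
  years since PhD ≤ 17 years: 23 ≤ 17 is false
  institution type = national-lab: industry == national-lab is false
  IRB approval obtained: no → false
  project duration ≤ 67 months: 65 ≤ 67 is true
  program area ∈ {physics, social}: physics is in the set → true
  is a resubmission: yes → true
Combine:
[1.1.1.1.2] exactly-one(false, false) = false
[1.1.1.1] true → false = false
[1.1.1.2.2] false OR false = false
[1.1.1.2] true → false = false
[1.1.1] false → false (antecedent false ⇒ implication holds) = true
[1.1.2.1.1] false → false (antecedent false ⇒ implication holds) = true
[1.1.2.1.2] false → true (antecedent false ⇒ implication holds) = true
[1.1.2.1.3] true OR true = true
[1.1.2.1] true OR true OR true = true
[1.1.2] NOT true = false
[1.1] true OR false = true
[1] NOT true = false
[root] NOT false = true
Overall: true → funded

Funded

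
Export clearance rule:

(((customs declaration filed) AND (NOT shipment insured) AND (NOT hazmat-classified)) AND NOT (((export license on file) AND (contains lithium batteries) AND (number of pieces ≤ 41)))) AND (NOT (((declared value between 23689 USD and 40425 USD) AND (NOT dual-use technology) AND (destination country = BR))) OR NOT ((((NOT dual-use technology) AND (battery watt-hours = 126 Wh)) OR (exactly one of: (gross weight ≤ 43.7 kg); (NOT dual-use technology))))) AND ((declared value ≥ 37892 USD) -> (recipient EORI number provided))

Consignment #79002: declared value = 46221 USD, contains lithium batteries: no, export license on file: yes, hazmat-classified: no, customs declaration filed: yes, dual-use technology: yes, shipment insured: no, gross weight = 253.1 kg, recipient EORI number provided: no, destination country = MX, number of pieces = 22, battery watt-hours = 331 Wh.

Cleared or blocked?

Blocked

Atomic conditions:
  customs declaration filed: yes → true
  NOT shipment insured: no → true
  NOT hazmat-classified: no → true
  export license on file: yes → true
  contains lithium batteries: no → false
  number of pieces ≤ 41: 22 ≤ 41 is true
  declared value between 23689 USD and 40425 USD: 46221 in [23689, 40425] is false
  NOT dual-use technology: yes → false
  destination country = BR: MX == BR is false
  battery watt-hours = 126 Wh: 331 == 126 is false
  gross weight ≤ 43.7 kg: 253.1 ≤ 43.7 is false
  declared value ≥ 37892 USD: 46221 ≥ 37892 is true
  recipient EORI number provided: no → false
Combine:
[1.1] true AND true AND true = true
[1.2.1] true AND false AND true = false
[1.2] NOT false = true
[1] true AND true = true
[2.1.1] false AND false AND false = false
[2.1] NOT false = true
[2.2.1.1] false AND false = false
[2.2.1.2] exactly-one(false, false) = false
[2.2.1] false OR false = false
[2.2] NOT false = true
[2] true OR true = true
[3] true → false = false
[root] true AND true AND false = false
Overall: false → blocked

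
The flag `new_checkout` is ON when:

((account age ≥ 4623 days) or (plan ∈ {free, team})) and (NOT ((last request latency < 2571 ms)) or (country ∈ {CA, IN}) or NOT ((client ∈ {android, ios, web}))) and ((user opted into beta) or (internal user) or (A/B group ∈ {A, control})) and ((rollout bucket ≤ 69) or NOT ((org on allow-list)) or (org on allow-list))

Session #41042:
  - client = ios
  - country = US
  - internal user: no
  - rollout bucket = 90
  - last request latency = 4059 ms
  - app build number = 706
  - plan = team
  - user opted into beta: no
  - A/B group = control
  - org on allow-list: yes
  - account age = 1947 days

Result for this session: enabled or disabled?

Atomic conditions:
  account age ≥ 4623 days: 1947 ≥ 4623 is false
  plan ∈ {free, team}: team is in the set → true
  last request latency < 2571 ms: 4059 < 2571 is false
  country ∈ {CA, IN}: US is not in the set → false
  client ∈ {android, ios, web}: ios is in the set → true
  user opted into beta: no → false
  internal user: no → false
  A/B group ∈ {A, control}: control is in the set → true
  rollout bucket ≤ 69: 90 ≤ 69 is false
  org on allow-list: yes → true
Combine:
[1] false OR true = true
[2.1] NOT false = true
[2.3] NOT true = false
[2] true OR false OR false = true
[3] false OR false OR true = true
[4.2] NOT true = false
[4] false OR false OR true = true
[root] true AND true AND true AND true = true
Overall: true → enabled

Enabled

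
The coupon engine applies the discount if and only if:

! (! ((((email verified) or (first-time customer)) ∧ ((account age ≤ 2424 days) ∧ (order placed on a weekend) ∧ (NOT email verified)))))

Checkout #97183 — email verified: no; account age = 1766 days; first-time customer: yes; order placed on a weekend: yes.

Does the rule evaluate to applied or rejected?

Applied

Atomic conditions:
  email verified: no → false
  first-time customer: yes → true
  account age ≤ 2424 days: 1766 ≤ 2424 is true
  order placed on a weekend: yes → true
  NOT email verified: no → true
Combine:
[1.1.1] false OR true = true
[1.1.2] true AND true AND true = true
[1.1] true AND true = true
[1] NOT true = false
[root] NOT false = true
Overall: true → applied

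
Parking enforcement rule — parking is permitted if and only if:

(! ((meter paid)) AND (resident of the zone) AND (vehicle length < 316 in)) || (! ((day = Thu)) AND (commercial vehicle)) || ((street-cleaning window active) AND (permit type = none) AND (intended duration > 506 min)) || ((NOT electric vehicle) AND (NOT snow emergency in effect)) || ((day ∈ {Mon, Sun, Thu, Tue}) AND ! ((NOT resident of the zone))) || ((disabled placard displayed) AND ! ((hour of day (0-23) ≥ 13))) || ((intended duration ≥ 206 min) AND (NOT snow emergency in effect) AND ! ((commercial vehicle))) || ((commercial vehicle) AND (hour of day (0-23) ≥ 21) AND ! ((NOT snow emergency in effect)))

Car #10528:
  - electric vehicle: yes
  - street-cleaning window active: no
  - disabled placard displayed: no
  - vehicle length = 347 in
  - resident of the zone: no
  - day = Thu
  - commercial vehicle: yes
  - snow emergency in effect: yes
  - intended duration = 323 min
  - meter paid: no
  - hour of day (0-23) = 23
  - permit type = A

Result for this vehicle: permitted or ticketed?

Permitted

Atomic conditions:
  meter paid: no → false
  resident of the zone: no → false
  vehicle length < 316 in: 347 < 316 is false
  day = Thu: Thu == Thu is true
  commercial vehicle: yes → true
  street-cleaning window active: no → false
  permit type = none: A == none is false
  intended duration > 506 min: 323 > 506 is false
  NOT electric vehicle: yes → false
  NOT snow emergency in effect: yes → false
  day ∈ {Mon, Sun, Thu, Tue}: Thu is in the set → true
  NOT resident of the zone: no → true
  disabled placard displayed: no → false
  hour of day (0-23) ≥ 13: 23 ≥ 13 is true
  intended duration ≥ 206 min: 323 ≥ 206 is true
  hour of day (0-23) ≥ 21: 23 ≥ 21 is true
Combine:
[1.1] NOT false = true
[1] true AND false AND false = false
[2.1] NOT true = false
[2] false AND true = false
[3] false AND false AND false = false
[4] false AND false = false
[5.2] NOT true = false
[5] true AND false = false
[6.2] NOT true = false
[6] false AND false = false
[7.3] NOT true = false
[7] true AND false AND false = false
[8.3] NOT false = true
[8] true AND true AND true = true
[root] false OR false OR false OR false OR false OR false OR false OR true = true
Overall: true → permitted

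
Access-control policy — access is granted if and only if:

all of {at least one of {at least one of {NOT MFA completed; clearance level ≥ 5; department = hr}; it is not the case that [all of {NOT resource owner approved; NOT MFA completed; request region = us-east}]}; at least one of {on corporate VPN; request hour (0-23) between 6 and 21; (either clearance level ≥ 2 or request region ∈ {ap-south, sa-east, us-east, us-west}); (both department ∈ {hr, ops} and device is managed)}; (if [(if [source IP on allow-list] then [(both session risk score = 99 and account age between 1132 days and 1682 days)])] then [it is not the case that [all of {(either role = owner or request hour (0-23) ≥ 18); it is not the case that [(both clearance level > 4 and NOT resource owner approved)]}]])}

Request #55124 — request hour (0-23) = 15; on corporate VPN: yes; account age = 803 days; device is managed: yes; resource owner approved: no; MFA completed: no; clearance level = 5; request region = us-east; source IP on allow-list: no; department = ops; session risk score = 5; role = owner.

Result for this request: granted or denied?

Atomic conditions:
  NOT MFA completed: no → true
  clearance level ≥ 5: 5 ≥ 5 is true
  department = hr: ops == hr is false
  NOT resource owner approved: no → true
  request region = us-east: us-east == us-east is true
  on corporate VPN: yes → true
  request hour (0-23) between 6 and 21: 15 in [6, 21] is true
  clearance level ≥ 2: 5 ≥ 2 is true
  request region ∈ {ap-south, sa-east, us-east, us-west}: us-east is in the set → true
  department ∈ {hr, ops}: ops is in the set → true
  device is managed: yes → true
  source IP on allow-list: no → false
  session risk score = 99: 5 == 99 is false
  account age between 1132 days and 1682 days: 803 in [1132, 1682] is false
  role = owner: owner == owner is true
  request hour (0-23) ≥ 18: 15 ≥ 18 is false
  clearance level > 4: 5 > 4 is true
Combine:
[1.1] true OR true OR false = true
[1.2.1] true AND true AND true = true
[1.2] NOT true = false
[1] true OR false = true
[2.3] true OR true = true
[2.4] true AND true = true
[2] true OR true OR true OR true = true
[3.1.2] false AND false = false
[3.1] false → false (antecedent false ⇒ implication holds) = true
[3.2.1.1] true OR false = true
[3.2.1.2.1] true AND true = true
[3.2.1.2] NOT true = false
[3.2.1] true AND false = false
[3.2] NOT false = true
[3] true → true = true
[root] true AND true AND true = true
Overall: true → granted

Granted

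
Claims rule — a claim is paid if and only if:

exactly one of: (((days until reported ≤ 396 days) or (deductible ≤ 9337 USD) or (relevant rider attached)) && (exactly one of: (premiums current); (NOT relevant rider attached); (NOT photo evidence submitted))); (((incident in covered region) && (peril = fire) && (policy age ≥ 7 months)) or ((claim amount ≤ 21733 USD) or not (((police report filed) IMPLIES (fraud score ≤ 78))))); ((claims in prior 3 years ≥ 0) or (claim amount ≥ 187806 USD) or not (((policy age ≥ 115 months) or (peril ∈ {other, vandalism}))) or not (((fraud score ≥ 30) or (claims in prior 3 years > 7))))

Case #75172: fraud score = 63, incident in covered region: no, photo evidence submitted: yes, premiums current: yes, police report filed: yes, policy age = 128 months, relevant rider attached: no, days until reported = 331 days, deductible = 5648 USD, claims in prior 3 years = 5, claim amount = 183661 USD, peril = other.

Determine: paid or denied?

Paid

Atomic conditions:
  days until reported ≤ 396 days: 331 ≤ 396 is true
  deductible ≤ 9337 USD: 5648 ≤ 9337 is true
  relevant rider attached: no → false
  premiums current: yes → true
  NOT relevant rider attached: no → true
  NOT photo evidence submitted: yes → false
  incident in covered region: no → false
  peril = fire: other == fire is false
  policy age ≥ 7 months: 128 ≥ 7 is true
  claim amount ≤ 21733 USD: 183661 ≤ 21733 is false
  police report filed: yes → true
  fraud score ≤ 78: 63 ≤ 78 is true
  claims in prior 3 years ≥ 0: 5 ≥ 0 is true
  claim amount ≥ 187806 USD: 183661 ≥ 187806 is false
  policy age ≥ 115 months: 128 ≥ 115 is true
  peril ∈ {other, vandalism}: other is in the set → true
  fraud score ≥ 30: 63 ≥ 30 is true
  claims in prior 3 years > 7: 5 > 7 is false
Combine:
[1.1] true OR true OR false = true
[1.2] exactly-one(true, true, false) = false
[1] true AND false = false
[2.1] false AND false AND true = false
[2.2.2.1] true → true = true
[2.2.2] NOT true = false
[2.2] false OR false = false
[2] false OR false = false
[3.3.1] true OR true = true
[3.3] NOT true = false
[3.4.1] true OR false = true
[3.4] NOT true = false
[3] true OR false OR false OR false = true
[root] exactly-one(false, false, true) = true
Overall: true → paid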